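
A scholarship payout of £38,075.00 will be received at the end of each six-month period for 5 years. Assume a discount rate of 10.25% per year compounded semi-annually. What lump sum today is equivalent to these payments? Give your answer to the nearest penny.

This is an ordinary annuity: 10 payments of £38,075.00 at the end of each six-month period.
Periodic rate r = 0.1025/2 per half-year; n is counted in half-years.
PV = PMT × [(1 − (1+r)^−n)/r] = 38,075 × [1 − (1+r)^−10] / r = £292,228.49

£292,228.49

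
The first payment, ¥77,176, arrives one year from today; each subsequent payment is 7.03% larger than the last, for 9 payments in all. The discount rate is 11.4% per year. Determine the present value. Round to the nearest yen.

¥534,117

Periodic rate r = 0.114 per year.
Growing ordinary annuity: PV = PMT₁ × [1 − ((1+g)/(1+r))^n] / (r − g) = 77,176 × [1 − ((1+0.0703)/(1+r))^9] / (r − 0.0703) = ¥534,117.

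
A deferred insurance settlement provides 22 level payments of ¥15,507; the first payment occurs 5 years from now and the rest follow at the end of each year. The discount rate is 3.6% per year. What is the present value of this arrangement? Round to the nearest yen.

¥202,186

Ordinary annuity of 22 payments, first payment at period 5.
Periodic rate r = 0.036 per year.
The ordinary-annuity PV formula values the stream one period before the first payment (period 4); discount that back 4 periods:
PV₀ = 15,507 × [1 − (1+r)^−22] / r × (1+r)^−4 = ¥202,186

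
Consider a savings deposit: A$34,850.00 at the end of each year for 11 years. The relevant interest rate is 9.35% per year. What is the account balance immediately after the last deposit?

A$623,590.40

This is an ordinary annuity: 11 deposits of A$34,850.00 at the end of each year.
Periodic rate r = 0.0935 per year.
FV = PMT × [((1+r)^n − 1)/r] = 34,850 × [(1+r)^11 − 1] / r = A$623,590.40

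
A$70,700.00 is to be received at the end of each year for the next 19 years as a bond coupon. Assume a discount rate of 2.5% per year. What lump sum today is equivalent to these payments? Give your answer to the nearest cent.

This is an ordinary annuity: 19 payments of A$70,700.00 at the end of each year.
Periodic rate r = 0.025 per year.
PV = PMT × [(1 − (1+r)^−n)/r] = 70,700 × [1 − (1+r)^−19] / r = A$1,059,007.62

A$1,059,007.62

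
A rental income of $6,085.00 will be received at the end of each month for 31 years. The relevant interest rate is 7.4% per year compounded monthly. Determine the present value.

This is an ordinary annuity: 372 payments of $6,085.00 at the end of each month.
Periodic rate r = 0.074/12 per month; n is counted in months.
PV = PMT × [(1 − (1+r)^−n)/r] = 6,085 × [1 − (1+r)^−372] / r = $886,526.73

$886,526.73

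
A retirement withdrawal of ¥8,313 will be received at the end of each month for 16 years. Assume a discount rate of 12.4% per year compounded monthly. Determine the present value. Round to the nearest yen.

This is an ordinary annuity: 192 payments of ¥8,313 at the end of each month.
Periodic rate r = 0.124/12 per month; n is counted in months.
PV = PMT × [(1 − (1+r)^−n)/r] = 8,313 × [1 − (1+r)^−192] / r = ¥692,721

¥692,721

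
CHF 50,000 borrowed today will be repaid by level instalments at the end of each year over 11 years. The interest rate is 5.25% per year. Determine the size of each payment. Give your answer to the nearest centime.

CHF 6,098.73

Level ordinary annuity; solve PV = PMT × [(1 − (1+r)^−n)/r] for PMT.
Periodic rate r = 0.0525 per year.
With n = 11: PMT = 50,000 / ([(1 − (1+r)^−n)/r]) = CHF 6,098.73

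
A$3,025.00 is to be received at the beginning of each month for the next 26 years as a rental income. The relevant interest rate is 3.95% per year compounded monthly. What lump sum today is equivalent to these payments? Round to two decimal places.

This is an annuity due: 312 payments of A$3,025.00 at the beginning of each month.
Periodic rate r = 0.0395/12 per month; n is counted in months.
PV = PMT × [(1 − (1+r)^−n)/r] × (1+r) = 3,025 × [1 − (1+r)^−312] / r × (1+r) = A$591,301.24

A$591,301.24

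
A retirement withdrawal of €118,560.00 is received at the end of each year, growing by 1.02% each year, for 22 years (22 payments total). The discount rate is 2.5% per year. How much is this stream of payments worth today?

€2,193,618.14

Periodic rate r = 0.025 per year.
Growing ordinary annuity: PV = PMT₁ × [1 − ((1+g)/(1+r))^n] / (r − g) = 118,560 × [1 − ((1+0.0102)/(1+r))^22] / (r − 0.0102) = €2,193,618.14.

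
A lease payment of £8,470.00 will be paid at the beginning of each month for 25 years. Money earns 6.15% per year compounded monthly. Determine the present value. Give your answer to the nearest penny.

£1,302,737.18

This is an annuity due: 300 payments of £8,470.00 at the beginning of each month.
Periodic rate r = 0.0615/12 per month; n is counted in months.
PV = PMT × [(1 − (1+r)^−n)/r] × (1+r) = 8,470 × [1 − (1+r)^−300] / r × (1+r) = £1,302,737.18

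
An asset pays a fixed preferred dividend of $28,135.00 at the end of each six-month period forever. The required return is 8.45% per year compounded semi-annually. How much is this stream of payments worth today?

$665,917.16

Periodic rate r = 0.0845/2 per half-year.
Level perpetuity: PV = PMT / r = 28,135 / (0.0845/2) = $665,917.16.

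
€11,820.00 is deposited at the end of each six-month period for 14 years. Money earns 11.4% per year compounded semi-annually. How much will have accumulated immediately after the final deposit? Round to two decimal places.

€771,765.88

This is an ordinary annuity: 28 deposits of €11,820.00 at the end of each six-month period.
Periodic rate r = 0.114/2 per half-year; n is counted in half-years.
FV = PMT × [((1+r)^n − 1)/r] = 11,820 × [(1+r)^28 − 1] / r = €771,765.88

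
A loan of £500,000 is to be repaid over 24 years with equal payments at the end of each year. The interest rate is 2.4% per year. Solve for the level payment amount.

Level ordinary annuity; solve PV = PMT × [(1 − (1+r)^−n)/r] for PMT.
Periodic rate r = 0.024 per year.
With n = 24: PMT = 500,000 / ([(1 − (1+r)^−n)/r]) = £27,648.49

£27,648.49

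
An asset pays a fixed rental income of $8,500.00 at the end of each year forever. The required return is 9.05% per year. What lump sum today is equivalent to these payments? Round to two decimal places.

$93,922.65

Periodic rate r = 0.0905 per year.
Level perpetuity: PV = PMT / r = 8,500 / (0.0905) = $93,922.65.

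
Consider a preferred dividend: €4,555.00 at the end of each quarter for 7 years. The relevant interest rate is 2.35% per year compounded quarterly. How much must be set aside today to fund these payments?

€117,285.49

This is an ordinary annuity: 28 payments of €4,555.00 at the end of each quarter.
Periodic rate r = 0.0235/4 per quarter; n is counted in quarters.
PV = PMT × [(1 − (1+r)^−n)/r] = 4,555 × [1 − (1+r)^−28] / r = €117,285.49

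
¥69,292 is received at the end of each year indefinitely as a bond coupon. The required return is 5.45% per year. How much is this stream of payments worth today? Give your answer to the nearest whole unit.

¥1,271,413

Periodic rate r = 0.0545 per year.
Level perpetuity: PV = PMT / r = 69,292 / (0.0545) = ¥1,271,413.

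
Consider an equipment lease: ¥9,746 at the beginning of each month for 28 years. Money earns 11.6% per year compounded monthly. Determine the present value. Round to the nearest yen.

¥977,782

This is an annuity due: 336 payments of ¥9,746 at the beginning of each month.
Periodic rate r = 0.116/12 per month; n is counted in months.
PV = PMT × [(1 − (1+r)^−n)/r] × (1+r) = 9,746 × [1 − (1+r)^−336] / r × (1+r) = ¥977,782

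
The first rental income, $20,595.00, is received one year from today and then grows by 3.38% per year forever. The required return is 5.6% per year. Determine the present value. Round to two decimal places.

Periodic rate r = 0.056 per year.
Growing perpetuity (Gordon): PV = PMT₁ / (r − g) = 20,595 / (r − 0.0338) = $927,702.70.

$927,702.70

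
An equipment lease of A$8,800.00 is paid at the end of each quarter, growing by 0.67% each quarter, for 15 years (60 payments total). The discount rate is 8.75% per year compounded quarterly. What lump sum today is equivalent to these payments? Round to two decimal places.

Periodic rate r = 0.0875/4 per quarter; n is counted in quarters.
Growing ordinary annuity: PV = PMT₁ × [1 − ((1+g)/(1+r))^n] / (r − g) = 8,800 × [1 − ((1+0.0067)/(1+r))^60] / (r − 0.0067) = A$343,585.97.

A$343,585.97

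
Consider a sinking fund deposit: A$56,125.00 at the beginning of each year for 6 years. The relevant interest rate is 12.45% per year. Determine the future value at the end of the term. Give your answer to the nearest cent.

A$518,023.06

This is an annuity due: 6 deposits of A$56,125.00 at the beginning of each year.
Periodic rate r = 0.1245 per year.
FV = PMT × [((1+r)^n − 1)/r] × (1+r) = 56,125 × [(1+r)^6 − 1] / r × (1+r) = A$518,023.06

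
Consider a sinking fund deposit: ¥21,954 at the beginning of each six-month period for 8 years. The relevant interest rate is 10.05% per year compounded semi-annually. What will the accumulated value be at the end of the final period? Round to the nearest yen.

¥546,584

This is an annuity due: 16 deposits of ¥21,954 at the beginning of each six-month period.
Periodic rate r = 0.1005/2 per half-year; n is counted in half-years.
FV = PMT × [((1+r)^n − 1)/r] × (1+r) = 21,954 × [(1+r)^16 − 1] / r × (1+r) = ¥546,584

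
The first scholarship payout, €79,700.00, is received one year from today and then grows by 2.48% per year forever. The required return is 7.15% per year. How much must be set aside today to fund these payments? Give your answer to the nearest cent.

Periodic rate r = 0.0715 per year.
Growing perpetuity (Gordon): PV = PMT₁ / (r − g) = 79,700 / (r − 0.0248) = €1,706,638.12.

€1,706,638.12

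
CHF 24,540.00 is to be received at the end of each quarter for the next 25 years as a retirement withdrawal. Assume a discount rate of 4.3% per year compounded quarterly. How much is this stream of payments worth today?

CHF 1,499,196.71

This is an ordinary annuity: 100 payments of CHF 24,540.00 at the end of each quarter.
Periodic rate r = 0.043/4 per quarter; n is counted in quarters.
PV = PMT × [(1 − (1+r)^−n)/r] = 24,540 × [1 − (1+r)^−100] / r = CHF 1,499,196.71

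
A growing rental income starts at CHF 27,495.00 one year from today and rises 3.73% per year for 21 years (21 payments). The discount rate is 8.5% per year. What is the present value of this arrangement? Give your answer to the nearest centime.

Periodic rate r = 0.085 per year.
Growing ordinary annuity: PV = PMT₁ × [1 − ((1+g)/(1+r))^n] / (r − g) = 27,495 × [1 − ((1+0.0373)/(1+r))^21] / (r − 0.0373) = CHF 352,180.42.

CHF 352,180.42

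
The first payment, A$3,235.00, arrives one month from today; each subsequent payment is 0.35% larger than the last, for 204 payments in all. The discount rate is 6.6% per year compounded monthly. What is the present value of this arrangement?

A$539,929.05

Periodic rate r = 0.066/12 per month; n is counted in months.
Growing ordinary annuity: PV = PMT₁ × [1 − ((1+g)/(1+r))^n] / (r − g) = 3,235 × [1 − ((1+0.0035)/(1+r))^204] / (r − 0.0035) = A$539,929.05.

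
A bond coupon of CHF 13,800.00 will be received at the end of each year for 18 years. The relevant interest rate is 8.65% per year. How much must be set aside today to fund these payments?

This is an ordinary annuity: 18 payments of CHF 13,800.00 at the end of each year.
Periodic rate r = 0.0865 per year.
PV = PMT × [(1 − (1+r)^−n)/r] = 13,800 × [1 − (1+r)^−18] / r = CHF 123,700.89

CHF 123,700.89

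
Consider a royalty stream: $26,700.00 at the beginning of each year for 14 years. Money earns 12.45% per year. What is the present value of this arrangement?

This is an annuity due: 14 payments of $26,700.00 at the beginning of each year.
Periodic rate r = 0.1245 per year.
PV = PMT × [(1 − (1+r)^−n)/r] × (1+r) = 26,700 × [1 − (1+r)^−14] / r × (1+r) = $194,505.97

$194,505.97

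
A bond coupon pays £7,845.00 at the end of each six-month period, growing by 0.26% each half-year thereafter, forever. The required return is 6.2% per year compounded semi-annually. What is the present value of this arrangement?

£276,232.39

Periodic rate r = 0.062/2 per half-year.
Growing perpetuity (Gordon): PV = PMT₁ / (r − g) = 7,845 / (r − 0.0026) = £276,232.39.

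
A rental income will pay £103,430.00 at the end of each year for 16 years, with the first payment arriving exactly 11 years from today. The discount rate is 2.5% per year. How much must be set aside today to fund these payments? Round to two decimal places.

£1,054,835.74

Ordinary annuity of 16 payments, first payment at period 11.
Periodic rate r = 0.025 per year.
The ordinary-annuity PV formula values the stream one period before the first payment (period 10); discount that back 10 periods:
PV₀ = 103,430 × [1 − (1+r)^−16] / r × (1+r)^−10 = £1,054,835.74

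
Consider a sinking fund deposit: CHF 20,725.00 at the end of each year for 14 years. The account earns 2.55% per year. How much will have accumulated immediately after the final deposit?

This is an ordinary annuity: 14 deposits of CHF 20,725.00 at the end of each year.
Periodic rate r = 0.0255 per year.
FV = PMT × [((1+r)^n − 1)/r] = 20,725 × [(1+r)^14 − 1] / r = CHF 343,510.01

CHF 343,510.01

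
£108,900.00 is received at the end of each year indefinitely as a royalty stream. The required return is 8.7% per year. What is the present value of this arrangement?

Periodic rate r = 0.087 per year.
Level perpetuity: PV = PMT / r = 108,900 / (0.087) = £1,251,724.14.

£1,251,724.14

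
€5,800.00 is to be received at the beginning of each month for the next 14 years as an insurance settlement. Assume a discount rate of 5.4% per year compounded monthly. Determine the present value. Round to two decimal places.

This is an annuity due: 168 payments of €5,800.00 at the beginning of each month.
Periodic rate r = 0.054/12 per month; n is counted in months.
PV = PMT × [(1 − (1+r)^−n)/r] × (1+r) = 5,800 × [1 − (1+r)^−168] / r × (1+r) = €685,747.74

€685,747.74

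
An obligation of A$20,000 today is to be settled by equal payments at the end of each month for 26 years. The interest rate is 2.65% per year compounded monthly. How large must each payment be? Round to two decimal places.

Level ordinary annuity; solve PV = PMT × [(1 − (1+r)^−n)/r] for PMT.
Periodic rate r = 0.0265/12 per month; n is counted in months.
With n = 312: PMT = 20,000 / ([(1 − (1+r)^−n)/r]) = A$88.77

A$88.77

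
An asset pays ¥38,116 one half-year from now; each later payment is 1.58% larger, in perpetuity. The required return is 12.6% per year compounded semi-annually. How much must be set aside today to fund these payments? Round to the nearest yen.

¥807,542

Periodic rate r = 0.126/2 per half-year.
Growing perpetuity (Gordon): PV = PMT₁ / (r − g) = 38,116 / (r − 0.0158) = ¥807,542.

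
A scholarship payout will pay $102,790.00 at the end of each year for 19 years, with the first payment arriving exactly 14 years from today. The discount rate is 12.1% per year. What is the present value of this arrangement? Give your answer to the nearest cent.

$170,470.99

Ordinary annuity of 19 payments, first payment at period 14.
Periodic rate r = 0.121 per year.
The ordinary-annuity PV formula values the stream one period before the first payment (period 13); discount that back 13 periods:
PV₀ = 102,790 × [1 − (1+r)^−19] / r × (1+r)^−13 = $170,470.99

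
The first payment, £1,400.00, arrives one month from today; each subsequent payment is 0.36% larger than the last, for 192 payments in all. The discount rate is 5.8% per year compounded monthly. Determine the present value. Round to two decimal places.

Periodic rate r = 0.058/12 per month; n is counted in months.
Growing ordinary annuity: PV = PMT₁ × [1 − ((1+g)/(1+r))^n] / (r − g) = 1,400 × [1 − ((1+0.0036)/(1+r))^192] / (r − 0.0036) = £238,453.15.

£238,453.15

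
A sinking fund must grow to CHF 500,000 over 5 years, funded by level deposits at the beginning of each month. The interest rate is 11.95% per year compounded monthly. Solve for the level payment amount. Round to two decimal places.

Level annuity due; solve FV = PMT × [((1+r)^n − 1)/r] × (1+r) for PMT.
Periodic rate r = 0.1195/12 per month; n is counted in months.
With n = 60: PMT = 500,000 / ([((1+r)^n − 1)/r] × (1+r)) = CHF 6,069.98

CHF 6,069.98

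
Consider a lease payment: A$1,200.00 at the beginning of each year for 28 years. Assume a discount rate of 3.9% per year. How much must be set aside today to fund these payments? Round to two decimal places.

A$21,017.14

This is an annuity due: 28 payments of A$1,200.00 at the beginning of each year.
Periodic rate r = 0.039 per year.
PV = PMT × [(1 − (1+r)^−n)/r] × (1+r) = 1,200 × [1 − (1+r)^−28] / r × (1+r) = A$21,017.14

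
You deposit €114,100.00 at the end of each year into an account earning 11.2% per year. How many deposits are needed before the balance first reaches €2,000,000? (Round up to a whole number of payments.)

Periodic rate r = 0.112 per year.
Ordinary annuity FV: 2,000,000 = 114,100 × [((1+r)^n − 1)/r].
(1+r)^n = 1 + 2,000,000 × r / 114,100, so n = ln(1 + 2,000,000·r/114,100) / ln(1+r) = 10.23.
Round up to a whole number of payments: n = 11.

11 payments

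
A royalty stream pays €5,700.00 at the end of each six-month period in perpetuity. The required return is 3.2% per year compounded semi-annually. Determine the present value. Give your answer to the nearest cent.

€356,250.00

Periodic rate r = 0.032/2 per half-year.
Level perpetuity: PV = PMT / r = 5,700 / (0.032/2) = €356,250.00.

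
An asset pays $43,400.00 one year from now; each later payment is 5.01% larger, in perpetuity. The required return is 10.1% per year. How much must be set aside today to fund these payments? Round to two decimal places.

$852,652.26

Periodic rate r = 0.101 per year.
Growing perpetuity (Gordon): PV = PMT₁ / (r − g) = 43,400 / (r − 0.0501) = $852,652.26.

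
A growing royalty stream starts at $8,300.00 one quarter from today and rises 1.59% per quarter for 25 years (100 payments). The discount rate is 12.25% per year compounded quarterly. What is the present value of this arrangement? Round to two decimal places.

$429,991.82

Periodic rate r = 0.1225/4 per quarter; n is counted in quarters.
Growing ordinary annuity: PV = PMT₁ × [1 − ((1+g)/(1+r))^n] / (r − g) = 8,300 × [1 − ((1+0.0159)/(1+r))^100] / (r − 0.0159) = $429,991.82.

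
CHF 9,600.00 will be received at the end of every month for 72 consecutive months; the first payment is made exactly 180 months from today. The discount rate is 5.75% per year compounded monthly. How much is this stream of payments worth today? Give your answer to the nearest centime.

CHF 247,948.49

Ordinary annuity of 72 payments, first payment at period 180.
Periodic rate r = 0.0575/12 per month; n is counted in months.
The ordinary-annuity PV formula values the stream one period before the first payment (period 179); discount that back 179 periods:
PV₀ = 9,600 × [1 − (1+r)^−72] / r × (1+r)^−179 = CHF 247,948.49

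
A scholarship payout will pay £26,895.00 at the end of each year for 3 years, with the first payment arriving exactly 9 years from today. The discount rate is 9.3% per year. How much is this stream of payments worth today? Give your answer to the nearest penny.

Ordinary annuity of 3 payments, first payment at period 9.
Periodic rate r = 0.093 per year.
The ordinary-annuity PV formula values the stream one period before the first payment (period 8); discount that back 8 periods:
PV₀ = 26,895 × [1 − (1+r)^−3] / r × (1+r)^−8 = £33,245.68

£33,245.68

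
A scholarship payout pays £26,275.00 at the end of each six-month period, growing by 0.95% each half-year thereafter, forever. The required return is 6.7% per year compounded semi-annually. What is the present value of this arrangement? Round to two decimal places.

£1,094,791.67

Periodic rate r = 0.067/2 per half-year.
Growing perpetuity (Gordon): PV = PMT₁ / (r − g) = 26,275 / (r − 0.0095) = £1,094,791.67.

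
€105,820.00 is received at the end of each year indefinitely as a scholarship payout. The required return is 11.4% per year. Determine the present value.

Periodic rate r = 0.114 per year.
Level perpetuity: PV = PMT / r = 105,820 / (0.114) = €928,245.61.

€928,245.61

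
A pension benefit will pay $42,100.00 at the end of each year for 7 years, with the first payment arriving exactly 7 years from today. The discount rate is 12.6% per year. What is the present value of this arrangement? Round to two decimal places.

$92,503.36

Ordinary annuity of 7 payments, first payment at period 7.
Periodic rate r = 0.126 per year.
The ordinary-annuity PV formula values the stream one period before the first payment (period 6); discount that back 6 periods:
PV₀ = 42,100 × [1 − (1+r)^−7] / r × (1+r)^−6 = $92,503.36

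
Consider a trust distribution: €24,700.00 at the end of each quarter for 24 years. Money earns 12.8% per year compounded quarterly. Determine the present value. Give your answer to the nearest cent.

€734,352.13

This is an ordinary annuity: 96 payments of €24,700.00 at the end of each quarter.
Periodic rate r = 0.128/4 per quarter; n is counted in quarters.
PV = PMT × [(1 − (1+r)^−n)/r] = 24,700 × [1 − (1+r)^−96] / r = €734,352.13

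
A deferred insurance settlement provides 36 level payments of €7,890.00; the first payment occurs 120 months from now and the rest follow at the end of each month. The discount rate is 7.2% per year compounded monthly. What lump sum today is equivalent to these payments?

€125,024.58

Ordinary annuity of 36 payments, first payment at period 120.
Periodic rate r = 0.072/12 per month; n is counted in months.
The ordinary-annuity PV formula values the stream one period before the first payment (period 119); discount that back 119 periods:
PV₀ = 7,890 × [1 − (1+r)^−36] / r × (1+r)^−119 = €125,024.58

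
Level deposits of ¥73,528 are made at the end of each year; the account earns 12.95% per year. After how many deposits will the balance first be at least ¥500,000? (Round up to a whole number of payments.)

6 payments

Periodic rate r = 0.1295 per year.
Ordinary annuity FV: 500,000 = 73,528 × [((1+r)^n − 1)/r].
(1+r)^n = 1 + 500,000 × r / 73,528, so n = ln(1 + 500,000·r/73,528) / ln(1+r) = 5.19.
Round up to a whole number of payments: n = 6.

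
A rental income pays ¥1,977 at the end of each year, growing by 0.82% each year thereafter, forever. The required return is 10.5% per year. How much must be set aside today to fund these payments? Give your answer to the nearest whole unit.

Periodic rate r = 0.105 per year.
Growing perpetuity (Gordon): PV = PMT₁ / (r − g) = 1,977 / (r − 0.0082) = ¥20,424.

¥20,424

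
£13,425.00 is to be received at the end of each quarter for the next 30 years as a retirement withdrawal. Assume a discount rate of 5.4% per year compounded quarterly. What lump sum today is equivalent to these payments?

£795,500.76

This is an ordinary annuity: 120 payments of £13,425.00 at the end of each quarter.
Periodic rate r = 0.054/4 per quarter; n is counted in quarters.
PV = PMT × [(1 − (1+r)^−n)/r] = 13,425 × [1 − (1+r)^−120] / r = £795,500.76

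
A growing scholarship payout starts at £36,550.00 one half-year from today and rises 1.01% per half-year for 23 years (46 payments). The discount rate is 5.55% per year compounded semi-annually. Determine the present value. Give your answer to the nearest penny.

£1,137,396.57

Periodic rate r = 0.0555/2 per half-year; n is counted in half-years.
Growing ordinary annuity: PV = PMT₁ × [1 − ((1+g)/(1+r))^n] / (r − g) = 36,550 × [1 − ((1+0.0101)/(1+r))^46] / (r − 0.0101) = £1,137,396.57.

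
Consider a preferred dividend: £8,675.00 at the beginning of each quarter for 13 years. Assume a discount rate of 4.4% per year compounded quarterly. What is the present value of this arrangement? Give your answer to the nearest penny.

£345,904.81

This is an annuity due: 52 payments of £8,675.00 at the beginning of each quarter.
Periodic rate r = 0.044/4 per quarter; n is counted in quarters.
PV = PMT × [(1 − (1+r)^−n)/r] × (1+r) = 8,675 × [1 − (1+r)^−52] / r × (1+r) = £345,904.81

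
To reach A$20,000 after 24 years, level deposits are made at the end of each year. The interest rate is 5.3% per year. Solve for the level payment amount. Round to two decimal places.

Level ordinary annuity; solve FV = PMT × [((1+r)^n − 1)/r] for PMT.
Periodic rate r = 0.053 per year.
With n = 24: PMT = 20,000 / ([((1+r)^n − 1)/r]) = A$432.01

A$432.01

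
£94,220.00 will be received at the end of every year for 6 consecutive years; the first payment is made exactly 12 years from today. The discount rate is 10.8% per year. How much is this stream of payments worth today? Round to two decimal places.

£129,750.13

Ordinary annuity of 6 payments, first payment at period 12.
Periodic rate r = 0.108 per year.
The ordinary-annuity PV formula values the stream one period before the first payment (period 11); discount that back 11 periods:
PV₀ = 94,220 × [1 − (1+r)^−6] / r × (1+r)^−11 = £129,750.13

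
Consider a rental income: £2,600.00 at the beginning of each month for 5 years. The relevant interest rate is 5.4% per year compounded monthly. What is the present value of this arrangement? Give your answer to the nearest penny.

£137,060.85

This is an annuity due: 60 payments of £2,600.00 at the beginning of each month.
Periodic rate r = 0.054/12 per month; n is counted in months.
PV = PMT × [(1 − (1+r)^−n)/r] × (1+r) = 2,600 × [1 − (1+r)^−60] / r × (1+r) = £137,060.85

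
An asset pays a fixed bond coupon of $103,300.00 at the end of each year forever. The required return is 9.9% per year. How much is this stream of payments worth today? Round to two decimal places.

$1,043,434.34

Periodic rate r = 0.099 per year.
Level perpetuity: PV = PMT / r = 103,300 / (0.099) = $1,043,434.34.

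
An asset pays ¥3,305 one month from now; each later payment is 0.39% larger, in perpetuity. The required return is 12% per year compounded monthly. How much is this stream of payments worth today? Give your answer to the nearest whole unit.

Periodic rate r = 0.12/12 per month.
Growing perpetuity (Gordon): PV = PMT₁ / (r − g) = 3,305 / (r − 0.0039) = ¥541,803.

¥541,803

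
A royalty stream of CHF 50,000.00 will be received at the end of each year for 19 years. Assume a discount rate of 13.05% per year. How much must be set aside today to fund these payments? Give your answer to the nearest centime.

This is an ordinary annuity: 19 payments of CHF 50,000.00 at the end of each year.
Periodic rate r = 0.1305 per year.
PV = PMT × [(1 − (1+r)^−n)/r] = 50,000 × [1 − (1+r)^−19] / r = CHF 345,883.83

CHF 345,883.83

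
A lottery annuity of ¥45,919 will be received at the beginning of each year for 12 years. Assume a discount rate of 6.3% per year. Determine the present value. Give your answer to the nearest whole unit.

This is an annuity due: 12 payments of ¥45,919 at the beginning of each year.
Periodic rate r = 0.063 per year.
PV = PMT × [(1 − (1+r)^−n)/r] × (1+r) = 45,919 × [1 − (1+r)^−12] / r × (1+r) = ¥402,584

¥402,584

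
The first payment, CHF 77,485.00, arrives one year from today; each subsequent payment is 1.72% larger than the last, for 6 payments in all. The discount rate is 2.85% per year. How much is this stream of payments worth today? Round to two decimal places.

Periodic rate r = 0.0285 per year.
Growing ordinary annuity: PV = PMT₁ × [1 − ((1+g)/(1+r))^n] / (r − g) = 77,485 × [1 − ((1+0.0172)/(1+r))^6] / (r − 0.0172) = CHF 439,791.70.

CHF 439,791.70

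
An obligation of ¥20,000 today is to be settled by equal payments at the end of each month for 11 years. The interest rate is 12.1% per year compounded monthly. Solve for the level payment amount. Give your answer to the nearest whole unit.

¥275

Level ordinary annuity; solve PV = PMT × [(1 − (1+r)^−n)/r] for PMT.
Periodic rate r = 0.121/12 per month; n is counted in months.
With n = 132: PMT = 20,000 / ([(1 − (1+r)^−n)/r]) = ¥275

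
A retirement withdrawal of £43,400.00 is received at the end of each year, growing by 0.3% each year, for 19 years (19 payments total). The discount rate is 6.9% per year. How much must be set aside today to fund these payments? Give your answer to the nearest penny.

Periodic rate r = 0.069 per year.
Growing ordinary annuity: PV = PMT₁ × [1 − ((1+g)/(1+r))^n] / (r − g) = 43,400 × [1 − ((1+0.003)/(1+r))^19] / (r − 0.003) = £461,651.99.

£461,651.99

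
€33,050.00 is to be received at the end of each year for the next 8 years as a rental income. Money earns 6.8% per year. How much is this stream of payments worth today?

€198,890.18

This is an ordinary annuity: 8 payments of €33,050.00 at the end of each year.
Periodic rate r = 0.068 per year.
PV = PMT × [(1 − (1+r)^−n)/r] = 33,050 × [1 − (1+r)^−8] / r = €198,890.18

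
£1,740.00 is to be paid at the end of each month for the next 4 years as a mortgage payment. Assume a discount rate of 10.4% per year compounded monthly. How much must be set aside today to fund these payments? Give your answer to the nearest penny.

This is an ordinary annuity: 48 payments of £1,740.00 at the end of each month.
Periodic rate r = 0.104/12 per month; n is counted in months.
PV = PMT × [(1 − (1+r)^−n)/r] = 1,740 × [1 − (1+r)^−48] / r = £68,088.14

£68,088.14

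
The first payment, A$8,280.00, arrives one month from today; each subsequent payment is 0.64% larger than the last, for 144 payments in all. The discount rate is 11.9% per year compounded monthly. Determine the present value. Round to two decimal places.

Periodic rate r = 0.119/12 per month; n is counted in months.
Growing ordinary annuity: PV = PMT₁ × [1 − ((1+g)/(1+r))^n] / (r − g) = 8,280 × [1 − ((1+0.0064)/(1+r))^144] / (r − 0.0064) = A$929,708.95.

A$929,708.95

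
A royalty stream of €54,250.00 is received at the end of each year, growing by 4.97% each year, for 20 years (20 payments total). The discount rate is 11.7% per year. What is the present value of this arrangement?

Periodic rate r = 0.117 per year.
Growing ordinary annuity: PV = PMT₁ × [1 − ((1+g)/(1+r))^n] / (r − g) = 54,250 × [1 − ((1+0.0497)/(1+r))^20] / (r − 0.0497) = €573,483.85.

€573,483.85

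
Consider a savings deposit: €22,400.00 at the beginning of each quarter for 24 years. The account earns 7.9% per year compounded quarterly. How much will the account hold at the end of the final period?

€6,404,282.41

This is an annuity due: 96 deposits of €22,400.00 at the beginning of each quarter.
Periodic rate r = 0.079/4 per quarter; n is counted in quarters.
FV = PMT × [((1+r)^n − 1)/r] × (1+r) = 22,400 × [(1+r)^96 − 1] / r × (1+r) = €6,404,282.41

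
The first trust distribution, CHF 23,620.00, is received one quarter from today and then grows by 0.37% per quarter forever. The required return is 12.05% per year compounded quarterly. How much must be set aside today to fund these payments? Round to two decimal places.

Periodic rate r = 0.1205/4 per quarter.
Growing perpetuity (Gordon): PV = PMT₁ / (r − g) = 23,620 / (r − 0.0037) = CHF 893,850.52.

CHF 893,850.52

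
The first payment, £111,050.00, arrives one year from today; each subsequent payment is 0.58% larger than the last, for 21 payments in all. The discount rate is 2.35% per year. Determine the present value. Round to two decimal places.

£1,924,456.90

Periodic rate r = 0.0235 per year.
Growing ordinary annuity: PV = PMT₁ × [1 − ((1+g)/(1+r))^n] / (r − g) = 111,050 × [1 − ((1+0.0058)/(1+r))^21] / (r − 0.0058) = £1,924,456.90.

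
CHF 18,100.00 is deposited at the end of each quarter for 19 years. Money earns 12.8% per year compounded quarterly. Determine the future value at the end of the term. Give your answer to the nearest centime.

CHF 5,631,433.43

This is an ordinary annuity: 76 deposits of CHF 18,100.00 at the end of each quarter.
Periodic rate r = 0.128/4 per quarter; n is counted in quarters.
FV = PMT × [((1+r)^n − 1)/r] = 18,100 × [(1+r)^76 − 1] / r = CHF 5,631,433.43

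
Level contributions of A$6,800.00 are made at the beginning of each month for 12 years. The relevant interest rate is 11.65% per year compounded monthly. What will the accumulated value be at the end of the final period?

This is an annuity due: 144 deposits of A$6,800.00 at the beginning of each month.
Periodic rate r = 0.1165/12 per month; n is counted in months.
FV = PMT × [((1+r)^n − 1)/r] × (1+r) = 6,800 × [(1+r)^144 − 1] / r × (1+r) = A$2,135,762.70

A$2,135,762.70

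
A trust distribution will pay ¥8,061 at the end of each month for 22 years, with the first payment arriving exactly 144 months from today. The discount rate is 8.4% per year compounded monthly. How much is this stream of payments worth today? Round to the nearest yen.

Ordinary annuity of 264 payments, first payment at period 144.
Periodic rate r = 0.084/12 per month; n is counted in months.
The ordinary-annuity PV formula values the stream one period before the first payment (period 143); discount that back 143 periods:
PV₀ = 8,061 × [1 − (1+r)^−264] / r × (1+r)^−143 = ¥357,351

¥357,351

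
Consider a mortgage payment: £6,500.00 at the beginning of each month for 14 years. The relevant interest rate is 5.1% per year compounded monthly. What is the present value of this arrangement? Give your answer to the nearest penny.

This is an annuity due: 168 payments of £6,500.00 at the beginning of each month.
Periodic rate r = 0.051/12 per month; n is counted in months.
PV = PMT × [(1 − (1+r)^−n)/r] × (1+r) = 6,500 × [1 − (1+r)^−168] / r × (1+r) = £782,665.34

£782,665.34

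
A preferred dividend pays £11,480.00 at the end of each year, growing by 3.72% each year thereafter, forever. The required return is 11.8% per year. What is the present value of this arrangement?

Periodic rate r = 0.118 per year.
Growing perpetuity (Gordon): PV = PMT₁ / (r − g) = 11,480 / (r − 0.0372) = £142,079.21.

£142,079.21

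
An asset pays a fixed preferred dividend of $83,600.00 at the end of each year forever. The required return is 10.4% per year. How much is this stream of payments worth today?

$803,846.15

Periodic rate r = 0.104 per year.
Level perpetuity: PV = PMT / r = 83,600 / (0.104) = $803,846.15.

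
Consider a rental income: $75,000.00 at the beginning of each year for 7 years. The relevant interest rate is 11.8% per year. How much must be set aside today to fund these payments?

This is an annuity due: 7 payments of $75,000.00 at the beginning of each year.
Periodic rate r = 0.118 per year.
PV = PMT × [(1 − (1+r)^−n)/r] × (1+r) = 75,000 × [1 − (1+r)^−7] / r × (1+r) = $385,110.13

$385,110.13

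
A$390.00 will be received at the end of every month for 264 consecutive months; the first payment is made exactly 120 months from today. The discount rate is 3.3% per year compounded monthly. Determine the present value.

A$52,745.09

Ordinary annuity of 264 payments, first payment at period 120.
Periodic rate r = 0.033/12 per month; n is counted in months.
The ordinary-annuity PV formula values the stream one period before the first payment (period 119); discount that back 119 periods:
PV₀ = 390 × [1 − (1+r)^−264] / r × (1+r)^−119 = A$52,745.09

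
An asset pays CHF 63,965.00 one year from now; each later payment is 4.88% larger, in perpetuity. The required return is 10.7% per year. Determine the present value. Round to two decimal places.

Periodic rate r = 0.107 per year.
Growing perpetuity (Gordon): PV = PMT₁ / (r − g) = 63,965 / (r − 0.0488) = CHF 1,099,054.98.

CHF 1,099,054.98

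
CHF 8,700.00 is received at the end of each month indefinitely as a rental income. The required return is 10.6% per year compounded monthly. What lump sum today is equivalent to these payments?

Periodic rate r = 0.106/12 per month.
Level perpetuity: PV = PMT / r = 8,700 / (0.106/12) = CHF 984,905.66.

CHF 984,905.66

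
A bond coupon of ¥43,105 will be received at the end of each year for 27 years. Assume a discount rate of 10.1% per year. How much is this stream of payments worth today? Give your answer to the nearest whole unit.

This is an ordinary annuity: 27 payments of ¥43,105 at the end of each year.
Periodic rate r = 0.101 per year.
PV = PMT × [(1 − (1+r)^−n)/r] = 43,105 × [1 − (1+r)^−27] / r = ¥395,017

¥395,017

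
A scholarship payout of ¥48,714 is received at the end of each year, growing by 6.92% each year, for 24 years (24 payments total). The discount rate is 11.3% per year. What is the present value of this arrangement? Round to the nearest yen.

¥687,855

Periodic rate r = 0.113 per year.
Growing ordinary annuity: PV = PMT₁ × [1 − ((1+g)/(1+r))^n] / (r − g) = 48,714 × [1 − ((1+0.0692)/(1+r))^24] / (r − 0.0692) = ¥687,855.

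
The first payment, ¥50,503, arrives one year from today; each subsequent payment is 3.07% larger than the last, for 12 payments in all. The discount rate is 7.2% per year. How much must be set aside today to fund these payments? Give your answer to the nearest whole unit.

¥459,670

Periodic rate r = 0.072 per year.
Growing ordinary annuity: PV = PMT₁ × [1 − ((1+g)/(1+r))^n] / (r − g) = 50,503 × [1 − ((1+0.0307)/(1+r))^12] / (r − 0.0307) = ¥459,670.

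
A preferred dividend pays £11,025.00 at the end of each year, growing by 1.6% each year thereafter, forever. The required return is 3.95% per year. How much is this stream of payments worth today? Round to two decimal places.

£469,148.94

Periodic rate r = 0.0395 per year.
Growing perpetuity (Gordon): PV = PMT₁ / (r − g) = 11,025 / (r − 0.016) = £469,148.94.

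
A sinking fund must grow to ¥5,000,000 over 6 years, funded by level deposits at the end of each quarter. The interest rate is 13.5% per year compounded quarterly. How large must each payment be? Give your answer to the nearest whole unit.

Level ordinary annuity; solve FV = PMT × [((1+r)^n − 1)/r] for PMT.
Periodic rate r = 0.135/4 per quarter; n is counted in quarters.
With n = 24: PMT = 5,000,000 / ([((1+r)^n − 1)/r]) = ¥138,540

¥138,540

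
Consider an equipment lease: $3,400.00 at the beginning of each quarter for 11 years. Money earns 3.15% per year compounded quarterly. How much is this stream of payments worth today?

This is an annuity due: 44 payments of $3,400.00 at the beginning of each quarter.
Periodic rate r = 0.0315/4 per quarter; n is counted in quarters.
PV = PMT × [(1 − (1+r)^−n)/r] × (1+r) = 3,400 × [1 − (1+r)^−44] / r × (1+r) = $127,010.75

$127,010.75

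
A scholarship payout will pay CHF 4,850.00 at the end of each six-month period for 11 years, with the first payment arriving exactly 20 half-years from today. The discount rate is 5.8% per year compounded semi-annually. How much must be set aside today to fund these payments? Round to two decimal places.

Ordinary annuity of 22 payments, first payment at period 20.
Periodic rate r = 0.058/2 per half-year; n is counted in half-years.
The ordinary-annuity PV formula values the stream one period before the first payment (period 19); discount that back 19 periods:
PV₀ = 4,850 × [1 − (1+r)^−22] / r × (1+r)^−19 = CHF 45,353.93

CHF 45,353.93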